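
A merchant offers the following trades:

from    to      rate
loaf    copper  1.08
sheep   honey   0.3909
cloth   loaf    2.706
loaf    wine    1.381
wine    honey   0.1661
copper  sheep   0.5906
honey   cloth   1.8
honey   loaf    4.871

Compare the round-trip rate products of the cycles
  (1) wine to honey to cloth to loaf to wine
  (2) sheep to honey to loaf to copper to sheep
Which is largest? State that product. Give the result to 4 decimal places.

(1) 0.1661 × 1.8 × 2.706 × 1.381 = 1.11728
(2) 0.3909 × 4.871 × 1.08 × 0.5906 = 1.21451
Highest is cycle (2) at 1.2145 (>1, arbitrage).

1.2145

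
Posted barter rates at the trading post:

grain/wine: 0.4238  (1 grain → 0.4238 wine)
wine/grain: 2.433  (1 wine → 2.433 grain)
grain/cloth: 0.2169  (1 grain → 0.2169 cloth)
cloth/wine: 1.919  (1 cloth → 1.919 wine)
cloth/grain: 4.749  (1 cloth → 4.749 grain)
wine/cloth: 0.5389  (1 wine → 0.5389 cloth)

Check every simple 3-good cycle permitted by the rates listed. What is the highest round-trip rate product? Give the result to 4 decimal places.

wine→cloth→grain→wine: 0.5389 × 4.749 × 0.4238 = 1.08460
wine→grain→cloth→wine: 2.433 × 0.2169 × 1.919 = 1.01269
Maximum is wine→cloth→grain→wine at 1.0846; arbitrage exists.

1.0846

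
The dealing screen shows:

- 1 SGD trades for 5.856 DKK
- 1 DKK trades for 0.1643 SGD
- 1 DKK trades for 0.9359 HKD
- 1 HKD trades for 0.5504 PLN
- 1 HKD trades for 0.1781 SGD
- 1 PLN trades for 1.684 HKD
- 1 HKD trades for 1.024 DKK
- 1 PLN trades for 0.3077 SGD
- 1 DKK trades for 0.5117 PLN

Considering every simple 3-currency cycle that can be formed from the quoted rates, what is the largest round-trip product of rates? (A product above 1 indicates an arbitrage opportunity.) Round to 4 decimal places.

DKK→HKD→SGD→DKK: 0.9359 × 0.1781 × 5.856 = 0.97610
PLN→SGD→DKK→PLN: 0.3077 × 5.856 × 0.5117 = 0.92203
PLN→HKD→DKK→PLN: 1.684 × 1.024 × 0.5117 = 0.88238
Maximum is DKK→HKD→SGD→DKK at 0.9761; no arbitrage — every cycle loses value.

0.9761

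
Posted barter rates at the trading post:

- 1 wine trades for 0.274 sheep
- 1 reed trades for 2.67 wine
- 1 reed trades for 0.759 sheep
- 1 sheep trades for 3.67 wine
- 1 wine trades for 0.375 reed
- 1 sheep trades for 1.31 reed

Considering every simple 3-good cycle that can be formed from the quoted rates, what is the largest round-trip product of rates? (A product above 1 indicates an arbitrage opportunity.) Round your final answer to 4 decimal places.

wine→reed→sheep→wine: 0.375 × 0.759 × 3.67 = 1.04457
wine→sheep→reed→wine: 0.274 × 1.31 × 2.67 = 0.95837
Maximum is wine→reed→sheep→wine at 1.0446; arbitrage exists.

1.0446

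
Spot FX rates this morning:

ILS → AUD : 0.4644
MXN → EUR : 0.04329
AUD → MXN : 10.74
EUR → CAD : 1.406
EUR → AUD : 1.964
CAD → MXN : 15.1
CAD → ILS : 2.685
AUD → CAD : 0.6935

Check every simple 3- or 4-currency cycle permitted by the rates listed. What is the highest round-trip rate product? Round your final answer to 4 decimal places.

0.9191

MXN→EUR→CAD→MXN: 0.04329 × 1.406 × 15.1 = 0.91907
MXN→EUR→AUD→MXN: 0.04329 × 1.964 × 10.74 = 0.91313
MXN→EUR→AUD→CAD→MXN: 0.04329 × 1.964 × 0.6935 × 15.1 = 0.89033
CAD→ILS→AUD→CAD: 2.685 × 0.4644 × 0.6935 = 0.86473
Maximum is MXN→EUR→CAD→MXN at 0.9191; no arbitrage — every cycle loses value.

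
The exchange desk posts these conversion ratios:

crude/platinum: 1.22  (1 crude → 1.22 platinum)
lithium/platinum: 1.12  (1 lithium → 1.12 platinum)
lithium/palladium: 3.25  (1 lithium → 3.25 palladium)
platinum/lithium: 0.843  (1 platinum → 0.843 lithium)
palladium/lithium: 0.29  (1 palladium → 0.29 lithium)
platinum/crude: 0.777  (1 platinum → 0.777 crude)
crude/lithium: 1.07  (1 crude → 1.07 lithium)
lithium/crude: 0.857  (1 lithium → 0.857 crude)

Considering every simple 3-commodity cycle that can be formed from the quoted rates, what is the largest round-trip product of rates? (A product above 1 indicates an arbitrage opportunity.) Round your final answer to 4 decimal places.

crude→lithium→platinum→crude: 1.07 × 1.12 × 0.777 = 0.93116
crude→platinum→lithium→crude: 1.22 × 0.843 × 0.857 = 0.88139
Maximum is crude→lithium→platinum→crude at 0.9312; no arbitrage — every cycle loses value.

0.9312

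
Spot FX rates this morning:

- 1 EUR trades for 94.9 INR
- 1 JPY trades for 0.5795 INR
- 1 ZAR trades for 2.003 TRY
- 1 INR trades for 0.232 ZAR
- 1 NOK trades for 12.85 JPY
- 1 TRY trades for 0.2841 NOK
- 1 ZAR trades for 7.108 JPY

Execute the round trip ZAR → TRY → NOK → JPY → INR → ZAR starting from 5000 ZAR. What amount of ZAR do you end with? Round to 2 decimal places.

4915.49

5000 ZAR × 2.003 = 10015 TRY
10015 TRY × 0.2841 = 2845.2615 NOK
2845.2615 NOK × 12.85 = 36561.610275 JPY
36561.610275 JPY × 0.5795 = 21187.4531543625 INR
21187.4531543625 INR × 0.232 = 4915.4891318121 ZAR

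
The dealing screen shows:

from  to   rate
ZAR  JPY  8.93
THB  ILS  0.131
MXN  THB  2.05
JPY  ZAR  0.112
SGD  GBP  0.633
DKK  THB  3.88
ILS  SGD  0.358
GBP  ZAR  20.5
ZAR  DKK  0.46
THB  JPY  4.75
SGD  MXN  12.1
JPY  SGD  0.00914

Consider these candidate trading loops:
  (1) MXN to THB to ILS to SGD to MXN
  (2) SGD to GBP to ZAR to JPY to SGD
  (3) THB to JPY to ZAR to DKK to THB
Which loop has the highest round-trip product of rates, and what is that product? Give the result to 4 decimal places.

(1) 2.05 × 0.131 × 0.358 × 12.1 = 1.16330
(2) 0.633 × 20.5 × 8.93 × 0.00914 = 1.05914
(3) 4.75 × 0.112 × 0.46 × 3.88 = 0.94951
Highest is cycle (1) at 1.1633 (>1, arbitrage).

1.1633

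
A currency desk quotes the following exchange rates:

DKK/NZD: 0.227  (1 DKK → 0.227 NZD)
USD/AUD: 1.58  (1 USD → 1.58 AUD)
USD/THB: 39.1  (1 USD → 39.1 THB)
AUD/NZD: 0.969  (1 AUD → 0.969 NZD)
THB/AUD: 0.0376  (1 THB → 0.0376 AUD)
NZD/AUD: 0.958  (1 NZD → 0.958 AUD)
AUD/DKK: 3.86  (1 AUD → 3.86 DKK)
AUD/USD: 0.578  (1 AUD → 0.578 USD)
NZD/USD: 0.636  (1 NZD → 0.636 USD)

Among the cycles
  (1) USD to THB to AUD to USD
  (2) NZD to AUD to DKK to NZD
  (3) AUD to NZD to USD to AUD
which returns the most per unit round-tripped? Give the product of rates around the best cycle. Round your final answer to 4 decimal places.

0.9737

(1) 39.1 × 0.0376 × 0.578 = 0.84975
(2) 0.958 × 3.86 × 0.227 = 0.83942
(3) 0.969 × 0.636 × 1.58 = 0.97373
Highest is cycle (3) at 0.9737 (≤1, no arbitrage).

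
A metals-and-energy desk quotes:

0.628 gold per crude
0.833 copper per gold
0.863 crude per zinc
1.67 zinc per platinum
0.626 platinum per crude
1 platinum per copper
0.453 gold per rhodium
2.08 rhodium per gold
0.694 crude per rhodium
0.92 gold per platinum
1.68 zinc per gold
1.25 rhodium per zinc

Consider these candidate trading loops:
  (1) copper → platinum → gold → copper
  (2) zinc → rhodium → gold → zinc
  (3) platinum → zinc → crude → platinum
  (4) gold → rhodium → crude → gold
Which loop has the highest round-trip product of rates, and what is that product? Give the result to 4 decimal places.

0.9513

(1) 1 × 0.92 × 0.833 = 0.76636
(2) 1.25 × 0.453 × 1.68 = 0.95130
(3) 1.67 × 0.863 × 0.626 = 0.90220
(4) 2.08 × 0.694 × 0.628 = 0.90653
Highest is cycle (2) at 0.9513 (≤1, no arbitrage).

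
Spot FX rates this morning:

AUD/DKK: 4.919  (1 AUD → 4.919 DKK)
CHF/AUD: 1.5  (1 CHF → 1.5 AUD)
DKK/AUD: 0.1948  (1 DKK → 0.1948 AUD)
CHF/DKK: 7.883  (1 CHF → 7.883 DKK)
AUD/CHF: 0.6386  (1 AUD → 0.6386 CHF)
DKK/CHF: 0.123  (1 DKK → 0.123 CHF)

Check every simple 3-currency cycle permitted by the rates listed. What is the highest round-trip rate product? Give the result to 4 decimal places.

DKK→AUD→CHF→DKK: 0.1948 × 0.6386 × 7.883 = 0.98064
DKK→CHF→AUD→DKK: 0.123 × 1.5 × 4.919 = 0.90756
Maximum is DKK→AUD→CHF→DKK at 0.9806; no arbitrage — every cycle loses value.

0.9806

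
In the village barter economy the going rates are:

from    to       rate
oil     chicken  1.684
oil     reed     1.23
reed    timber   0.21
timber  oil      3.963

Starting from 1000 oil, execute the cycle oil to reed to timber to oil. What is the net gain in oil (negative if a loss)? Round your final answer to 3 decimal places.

1000 oil × 1.23 = 1230 reed
1230 reed × 0.21 = 258.3 timber
258.3 timber × 3.963 = 1023.6429 oil
Net change: 1023.6429 − 1000 = 23.6429 oil

23.643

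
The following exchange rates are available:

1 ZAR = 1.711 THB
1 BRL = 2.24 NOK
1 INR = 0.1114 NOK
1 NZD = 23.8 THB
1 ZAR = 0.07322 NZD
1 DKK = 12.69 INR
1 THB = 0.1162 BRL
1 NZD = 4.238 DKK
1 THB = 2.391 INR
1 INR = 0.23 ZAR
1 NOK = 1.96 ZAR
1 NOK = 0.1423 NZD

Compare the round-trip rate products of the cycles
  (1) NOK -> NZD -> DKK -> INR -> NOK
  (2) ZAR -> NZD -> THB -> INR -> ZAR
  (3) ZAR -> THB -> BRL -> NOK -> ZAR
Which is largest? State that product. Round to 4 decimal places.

(1) 0.1423 × 4.238 × 12.69 × 0.1114 = 0.85254
(2) 0.07322 × 23.8 × 2.391 × 0.23 = 0.95833
(3) 1.711 × 0.1162 × 2.24 × 1.96 = 0.87289
Highest is cycle (2) at 0.9583 (≤1, no arbitrage).

0.9583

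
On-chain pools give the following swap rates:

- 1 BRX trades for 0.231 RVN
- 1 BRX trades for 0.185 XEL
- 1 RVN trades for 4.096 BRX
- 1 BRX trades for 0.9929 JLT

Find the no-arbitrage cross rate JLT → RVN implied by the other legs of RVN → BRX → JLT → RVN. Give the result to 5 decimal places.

0.24589

Known legs of the cycle: 4.096 × 0.9929 = 4.0669184
For no arbitrage the full-cycle product must be 1, so the missing rate is 1 / 4.0669184 ≈ 0.2458864.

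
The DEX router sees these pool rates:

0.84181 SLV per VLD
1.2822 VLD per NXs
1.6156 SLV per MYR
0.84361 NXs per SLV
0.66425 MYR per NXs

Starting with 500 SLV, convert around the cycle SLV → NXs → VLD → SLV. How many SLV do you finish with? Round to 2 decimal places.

500 SLV × 0.84361 = 421.805 NXs
421.805 NXs × 1.2822 = 540.838371 VLD
540.838371 VLD × 0.84181 = 455.28314909151 SLV

455.28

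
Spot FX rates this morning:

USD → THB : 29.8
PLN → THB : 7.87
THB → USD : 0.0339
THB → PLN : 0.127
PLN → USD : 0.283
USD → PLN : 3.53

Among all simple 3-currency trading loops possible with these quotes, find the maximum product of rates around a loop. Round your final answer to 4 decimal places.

PLN→USD→THB→PLN: 0.283 × 29.8 × 0.127 = 1.07104
PLN→THB→USD→PLN: 7.87 × 0.0339 × 3.53 = 0.94178
Maximum is PLN→USD→THB→PLN at 1.0710; arbitrage exists.

1.0710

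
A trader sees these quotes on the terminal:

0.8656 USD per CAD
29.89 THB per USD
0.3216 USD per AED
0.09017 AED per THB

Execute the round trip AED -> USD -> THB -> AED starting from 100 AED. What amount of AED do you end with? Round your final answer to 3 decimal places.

100 AED × 0.3216 = 32.16 USD
32.16 USD × 29.89 = 961.2624 THB
961.2624 THB × 0.09017 = 86.677030608 AED

86.677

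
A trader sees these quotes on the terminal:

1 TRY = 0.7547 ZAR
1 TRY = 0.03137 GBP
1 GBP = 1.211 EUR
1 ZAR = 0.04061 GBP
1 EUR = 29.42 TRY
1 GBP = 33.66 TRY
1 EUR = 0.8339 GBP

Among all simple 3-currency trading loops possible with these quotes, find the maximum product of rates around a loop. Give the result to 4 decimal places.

1.1176

EUR→TRY→GBP→EUR: 29.42 × 0.03137 × 1.211 = 1.11764
TRY→ZAR→GBP→TRY: 0.7547 × 0.04061 × 33.66 = 1.03162
Maximum is EUR→TRY→GBP→EUR at 1.1176; arbitrage exists.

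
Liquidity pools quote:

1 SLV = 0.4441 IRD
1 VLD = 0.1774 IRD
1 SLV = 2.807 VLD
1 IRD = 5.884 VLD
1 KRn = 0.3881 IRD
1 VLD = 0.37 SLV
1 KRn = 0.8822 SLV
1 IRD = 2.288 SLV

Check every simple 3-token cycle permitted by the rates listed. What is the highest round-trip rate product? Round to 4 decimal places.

1.1393

SLV→VLD→IRD→SLV: 2.807 × 0.1774 × 2.288 = 1.13934
SLV→IRD→VLD→SLV: 0.4441 × 5.884 × 0.37 = 0.96684
Maximum is SLV→VLD→IRD→SLV at 1.1393; arbitrage exists.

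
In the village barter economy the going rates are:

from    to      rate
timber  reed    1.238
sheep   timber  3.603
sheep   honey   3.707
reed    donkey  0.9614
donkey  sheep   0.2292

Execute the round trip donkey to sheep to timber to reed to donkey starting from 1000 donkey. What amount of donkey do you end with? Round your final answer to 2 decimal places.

982.89

1000 donkey × 0.2292 = 229.2 sheep
229.2 sheep × 3.603 = 825.8076 timber
825.8076 timber × 1.238 = 1022.3498088 reed
1022.3498088 reed × 0.9614 = 982.88710618032 donkey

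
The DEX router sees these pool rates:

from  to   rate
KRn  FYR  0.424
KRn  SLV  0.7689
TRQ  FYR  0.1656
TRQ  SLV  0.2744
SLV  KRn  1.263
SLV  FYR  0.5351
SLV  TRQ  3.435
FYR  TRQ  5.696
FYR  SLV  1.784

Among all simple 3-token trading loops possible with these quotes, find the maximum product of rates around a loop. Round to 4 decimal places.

FYR→SLV→TRQ→FYR: 1.784 × 3.435 × 0.1656 = 1.01480
KRn→FYR→SLV→KRn: 0.424 × 1.784 × 1.263 = 0.95535
FYR→TRQ→SLV→FYR: 5.696 × 0.2744 × 0.5351 = 0.83635
Maximum is FYR→SLV→TRQ→FYR at 1.0148; arbitrage exists.

1.0148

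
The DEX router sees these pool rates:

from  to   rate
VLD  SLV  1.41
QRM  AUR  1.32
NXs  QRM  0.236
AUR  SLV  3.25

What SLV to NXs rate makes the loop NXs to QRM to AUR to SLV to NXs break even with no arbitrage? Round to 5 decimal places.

Known legs of the cycle: 0.236 × 1.32 × 3.25 = 1.01244
For no arbitrage the full-cycle product must be 1, so the missing rate is 1 / 1.01244 ≈ 0.9877129.

0.98771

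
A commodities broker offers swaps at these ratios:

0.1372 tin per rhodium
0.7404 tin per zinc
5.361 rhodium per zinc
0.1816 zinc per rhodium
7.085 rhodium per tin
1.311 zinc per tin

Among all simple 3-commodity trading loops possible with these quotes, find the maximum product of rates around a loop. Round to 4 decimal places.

zinc→rhodium→tin→zinc: 5.361 × 0.1372 × 1.311 = 0.96428
zinc→tin→rhodium→zinc: 0.7404 × 7.085 × 0.1816 = 0.95263
Maximum is zinc→rhodium→tin→zinc at 0.9643; no arbitrage — every cycle loses value.

0.9643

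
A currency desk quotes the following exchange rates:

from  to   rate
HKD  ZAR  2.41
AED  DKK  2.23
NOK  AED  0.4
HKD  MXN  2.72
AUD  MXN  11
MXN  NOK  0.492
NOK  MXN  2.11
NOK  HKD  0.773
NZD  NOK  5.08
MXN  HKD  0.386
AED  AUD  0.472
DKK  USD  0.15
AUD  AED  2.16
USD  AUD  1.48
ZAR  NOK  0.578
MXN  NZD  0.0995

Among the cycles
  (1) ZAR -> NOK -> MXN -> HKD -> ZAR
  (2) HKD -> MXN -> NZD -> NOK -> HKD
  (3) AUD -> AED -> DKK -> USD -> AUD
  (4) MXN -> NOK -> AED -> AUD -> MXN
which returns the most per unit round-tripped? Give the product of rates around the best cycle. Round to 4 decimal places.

1.1345

(1) 0.578 × 2.11 × 0.386 × 2.41 = 1.13453
(2) 2.72 × 0.0995 × 5.08 × 0.773 = 1.06276
(3) 2.16 × 2.23 × 0.15 × 1.48 = 1.06933
(4) 0.492 × 0.4 × 0.472 × 11 = 1.02179
Highest is cycle (1) at 1.1345 (>1, arbitrage).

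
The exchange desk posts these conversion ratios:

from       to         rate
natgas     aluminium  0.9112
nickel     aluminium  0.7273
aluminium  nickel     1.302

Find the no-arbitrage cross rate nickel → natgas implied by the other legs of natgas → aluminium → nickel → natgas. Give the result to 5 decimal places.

Known legs of the cycle: 0.9112 × 1.302 = 1.1863824
For no arbitrage the full-cycle product must be 1, so the missing rate is 1 / 1.1863824 ≈ 0.8428985.

0.84290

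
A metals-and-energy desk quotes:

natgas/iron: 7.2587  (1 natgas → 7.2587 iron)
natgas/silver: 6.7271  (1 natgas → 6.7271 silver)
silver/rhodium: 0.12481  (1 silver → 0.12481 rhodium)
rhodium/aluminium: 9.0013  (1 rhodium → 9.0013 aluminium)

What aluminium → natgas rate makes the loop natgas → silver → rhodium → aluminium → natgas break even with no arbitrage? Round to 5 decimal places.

0.13232

Known legs of the cycle: 6.7271 × 0.12481 × 9.0013 = 7.5575756511563
For no arbitrage the full-cycle product must be 1, so the missing rate is 1 / 7.5575756511563 ≈ 0.1323176.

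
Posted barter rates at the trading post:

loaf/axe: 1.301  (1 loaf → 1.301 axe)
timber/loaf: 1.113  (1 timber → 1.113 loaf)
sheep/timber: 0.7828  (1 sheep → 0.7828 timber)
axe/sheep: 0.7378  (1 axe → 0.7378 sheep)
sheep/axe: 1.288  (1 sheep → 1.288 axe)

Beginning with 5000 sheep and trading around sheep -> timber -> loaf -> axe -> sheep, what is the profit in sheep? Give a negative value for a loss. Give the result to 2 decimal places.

-818.50

5000 sheep × 0.7828 = 3914 timber
3914 timber × 1.113 = 4356.282 loaf
4356.282 loaf × 1.301 = 5667.522882 axe
5667.522882 axe × 0.7378 = 4181.4983823396 sheep
Net change: 4181.4983823396 − 5000 = -818.5016176604 sheep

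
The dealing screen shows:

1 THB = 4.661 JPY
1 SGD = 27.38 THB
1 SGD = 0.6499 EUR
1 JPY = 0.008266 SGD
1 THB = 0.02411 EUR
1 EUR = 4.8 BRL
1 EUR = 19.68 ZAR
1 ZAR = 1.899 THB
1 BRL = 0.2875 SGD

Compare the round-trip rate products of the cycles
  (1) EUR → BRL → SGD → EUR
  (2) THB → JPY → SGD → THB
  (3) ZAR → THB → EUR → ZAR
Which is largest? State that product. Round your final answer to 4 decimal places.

(1) 4.8 × 0.2875 × 0.6499 = 0.89686
(2) 4.661 × 0.008266 × 27.38 = 1.05489
(3) 1.899 × 0.02411 × 19.68 = 0.90105
Highest is cycle (2) at 1.0549 (>1, arbitrage).

1.0549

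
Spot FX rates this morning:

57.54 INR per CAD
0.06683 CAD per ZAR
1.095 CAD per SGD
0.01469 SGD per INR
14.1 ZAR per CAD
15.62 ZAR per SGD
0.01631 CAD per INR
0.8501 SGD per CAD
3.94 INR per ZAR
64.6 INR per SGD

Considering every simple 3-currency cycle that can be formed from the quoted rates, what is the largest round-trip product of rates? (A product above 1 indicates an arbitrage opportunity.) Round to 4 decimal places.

INR→SGD→CAD→INR: 0.01469 × 1.095 × 57.54 = 0.92556
INR→CAD→ZAR→INR: 0.01631 × 14.1 × 3.94 = 0.90609
INR→SGD→ZAR→INR: 0.01469 × 15.62 × 3.94 = 0.90406
INR→CAD→SGD→INR: 0.01631 × 0.8501 × 64.6 = 0.89569
SGD→ZAR→CAD→SGD: 15.62 × 0.06683 × 0.8501 = 0.88741
Maximum is INR→SGD→CAD→INR at 0.9256; no arbitrage — every cycle loses value.

0.9256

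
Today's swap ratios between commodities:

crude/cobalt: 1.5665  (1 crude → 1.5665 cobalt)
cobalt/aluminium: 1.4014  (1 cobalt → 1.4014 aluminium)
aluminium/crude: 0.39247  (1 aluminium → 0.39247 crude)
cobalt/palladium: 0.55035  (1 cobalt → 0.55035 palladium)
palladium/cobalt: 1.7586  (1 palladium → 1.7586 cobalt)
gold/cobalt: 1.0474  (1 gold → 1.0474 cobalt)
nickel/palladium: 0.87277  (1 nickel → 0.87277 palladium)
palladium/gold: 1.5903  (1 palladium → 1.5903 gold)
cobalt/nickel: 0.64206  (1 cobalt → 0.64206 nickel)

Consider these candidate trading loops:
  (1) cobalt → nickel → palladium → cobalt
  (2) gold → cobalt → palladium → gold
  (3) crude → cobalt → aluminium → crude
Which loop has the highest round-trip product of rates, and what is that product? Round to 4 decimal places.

(1) 0.64206 × 0.87277 × 1.7586 = 0.98547
(2) 1.0474 × 0.55035 × 1.5903 = 0.91671
(3) 1.5665 × 1.4014 × 0.39247 = 0.86159
Highest is cycle (1) at 0.9855 (≤1, no arbitrage).

0.9855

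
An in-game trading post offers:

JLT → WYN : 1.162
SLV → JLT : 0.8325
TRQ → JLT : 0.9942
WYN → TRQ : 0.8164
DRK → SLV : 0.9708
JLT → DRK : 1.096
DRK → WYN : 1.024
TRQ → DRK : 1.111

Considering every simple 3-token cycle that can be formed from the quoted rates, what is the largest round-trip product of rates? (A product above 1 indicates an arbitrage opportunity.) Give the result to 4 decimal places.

JLT→WYN→TRQ→JLT: 1.162 × 0.8164 × 0.9942 = 0.94315
DRK→WYN→TRQ→DRK: 1.024 × 0.8164 × 1.111 = 0.92879
JLT→DRK→SLV→JLT: 1.096 × 0.9708 × 0.8325 = 0.88578
Maximum is JLT→WYN→TRQ→JLT at 0.9432; no arbitrage — every cycle loses value.

0.9432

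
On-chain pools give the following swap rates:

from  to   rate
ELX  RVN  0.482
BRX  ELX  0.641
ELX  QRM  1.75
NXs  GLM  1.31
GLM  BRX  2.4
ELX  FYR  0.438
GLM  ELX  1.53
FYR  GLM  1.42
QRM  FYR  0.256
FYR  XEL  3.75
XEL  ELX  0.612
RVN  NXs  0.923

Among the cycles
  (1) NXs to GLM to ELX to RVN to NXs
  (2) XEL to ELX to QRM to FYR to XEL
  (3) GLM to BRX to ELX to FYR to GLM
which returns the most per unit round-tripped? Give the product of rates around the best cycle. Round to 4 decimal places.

1.0282

(1) 1.31 × 1.53 × 0.482 × 0.923 = 0.89169
(2) 0.612 × 1.75 × 0.256 × 3.75 = 1.02816
(3) 2.4 × 0.641 × 0.438 × 1.42 = 0.95682
Highest is cycle (2) at 1.0282 (>1, arbitrage).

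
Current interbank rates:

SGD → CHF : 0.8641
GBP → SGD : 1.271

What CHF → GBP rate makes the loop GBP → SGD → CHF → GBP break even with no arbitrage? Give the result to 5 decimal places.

Known legs of the cycle: 1.271 × 0.8641 = 1.0982711
For no arbitrage the full-cycle product must be 1, so the missing rate is 1 / 1.0982711 ≈ 0.9105220.

0.91052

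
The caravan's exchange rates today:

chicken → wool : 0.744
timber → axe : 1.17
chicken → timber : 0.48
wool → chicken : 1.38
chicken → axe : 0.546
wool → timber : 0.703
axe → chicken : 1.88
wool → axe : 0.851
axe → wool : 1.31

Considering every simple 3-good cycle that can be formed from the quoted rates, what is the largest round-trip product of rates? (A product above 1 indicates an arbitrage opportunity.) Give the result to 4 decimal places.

wool→axe→chicken→wool: 0.851 × 1.88 × 0.744 = 1.19031
wool→timber→axe→wool: 0.703 × 1.17 × 1.31 = 1.07749
chicken→timber→axe→chicken: 0.48 × 1.17 × 1.88 = 1.05581
wool→chicken→axe→wool: 1.38 × 0.546 × 1.31 = 0.98706
Maximum is wool→axe→chicken→wool at 1.1903; arbitrage exists.

1.1903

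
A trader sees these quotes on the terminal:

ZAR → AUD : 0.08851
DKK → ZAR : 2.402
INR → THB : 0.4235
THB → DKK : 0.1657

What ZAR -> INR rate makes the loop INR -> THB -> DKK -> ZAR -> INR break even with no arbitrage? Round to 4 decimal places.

5.9327

Known legs of the cycle: 0.4235 × 0.1657 × 2.402 = 0.1685578279
For no arbitrage the full-cycle product must be 1, so the missing rate is 1 / 0.1685578279 ≈ 5.932682.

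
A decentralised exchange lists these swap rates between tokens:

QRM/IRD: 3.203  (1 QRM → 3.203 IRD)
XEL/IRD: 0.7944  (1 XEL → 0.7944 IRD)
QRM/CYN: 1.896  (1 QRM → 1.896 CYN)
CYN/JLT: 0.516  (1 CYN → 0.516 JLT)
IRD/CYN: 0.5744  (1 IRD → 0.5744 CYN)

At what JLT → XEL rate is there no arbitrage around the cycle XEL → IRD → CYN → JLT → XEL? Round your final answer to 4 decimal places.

4.2471

Known legs of the cycle: 0.7944 × 0.5744 × 0.516 = 0.23545253376
For no arbitrage the full-cycle product must be 1, so the missing rate is 1 / 0.23545253376 ≈ 4.247141.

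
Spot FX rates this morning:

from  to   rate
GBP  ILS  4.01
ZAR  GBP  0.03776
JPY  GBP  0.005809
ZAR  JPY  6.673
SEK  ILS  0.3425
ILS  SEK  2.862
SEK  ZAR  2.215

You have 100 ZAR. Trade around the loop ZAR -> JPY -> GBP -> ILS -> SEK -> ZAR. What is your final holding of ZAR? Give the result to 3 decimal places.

100 ZAR × 6.673 = 667.3 JPY
667.3 JPY × 0.005809 = 3.8763457 GBP
3.8763457 GBP × 4.01 = 15.544146257 ILS
15.544146257 ILS × 2.862 = 44.487346587534 SEK
44.487346587534 SEK × 2.215 = 98.53947269138781 ZAR

98.539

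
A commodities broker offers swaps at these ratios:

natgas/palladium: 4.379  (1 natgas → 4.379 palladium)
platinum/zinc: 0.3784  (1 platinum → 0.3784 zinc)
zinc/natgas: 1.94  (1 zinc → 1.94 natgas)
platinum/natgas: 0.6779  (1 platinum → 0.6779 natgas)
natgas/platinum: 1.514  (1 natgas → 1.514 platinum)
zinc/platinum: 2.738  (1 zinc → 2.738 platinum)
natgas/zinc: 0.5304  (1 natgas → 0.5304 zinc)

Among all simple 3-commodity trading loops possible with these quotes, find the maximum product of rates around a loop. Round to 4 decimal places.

natgas→platinum→zinc→natgas: 1.514 × 0.3784 × 1.94 = 1.11142
natgas→zinc→platinum→natgas: 0.5304 × 2.738 × 0.6779 = 0.98447
Maximum is natgas→platinum→zinc→natgas at 1.1114; arbitrage exists.

1.1114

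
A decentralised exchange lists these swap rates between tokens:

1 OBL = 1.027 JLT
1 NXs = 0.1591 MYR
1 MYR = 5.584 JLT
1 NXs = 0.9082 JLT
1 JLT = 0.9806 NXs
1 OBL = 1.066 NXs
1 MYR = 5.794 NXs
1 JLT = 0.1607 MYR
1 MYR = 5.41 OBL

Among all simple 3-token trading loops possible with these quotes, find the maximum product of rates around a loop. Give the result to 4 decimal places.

NXs→MYR→OBL→NXs: 0.1591 × 5.41 × 1.066 = 0.91754
JLT→MYR→OBL→JLT: 0.1607 × 5.41 × 1.027 = 0.89286
NXs→MYR→JLT→NXs: 0.1591 × 5.584 × 0.9806 = 0.87118
NXs→JLT→MYR→NXs: 0.9082 × 0.1607 × 5.794 = 0.84562
Maximum is NXs→MYR→OBL→NXs at 0.9175; no arbitrage — every cycle loses value.

0.9175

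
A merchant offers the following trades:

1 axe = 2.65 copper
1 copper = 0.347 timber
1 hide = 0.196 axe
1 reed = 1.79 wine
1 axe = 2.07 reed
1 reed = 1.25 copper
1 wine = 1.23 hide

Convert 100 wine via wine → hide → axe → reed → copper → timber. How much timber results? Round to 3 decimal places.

100 wine × 1.23 = 123 hide
123 hide × 0.196 = 24.108 axe
24.108 axe × 2.07 = 49.90356 reed
49.90356 reed × 1.25 = 62.37945 copper
62.37945 copper × 0.347 = 21.64566915 timber

21.646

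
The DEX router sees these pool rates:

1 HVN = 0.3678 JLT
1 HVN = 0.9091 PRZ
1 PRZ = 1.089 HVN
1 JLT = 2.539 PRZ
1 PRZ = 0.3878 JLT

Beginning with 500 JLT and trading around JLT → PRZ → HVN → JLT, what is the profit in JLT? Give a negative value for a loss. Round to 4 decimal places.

8.4782

500 JLT × 2.539 = 1269.5 PRZ
1269.5 PRZ × 1.089 = 1382.4855 HVN
1382.4855 HVN × 0.3678 = 508.4781669 JLT
Net change: 508.4781669 − 500 = 8.4781669 JLT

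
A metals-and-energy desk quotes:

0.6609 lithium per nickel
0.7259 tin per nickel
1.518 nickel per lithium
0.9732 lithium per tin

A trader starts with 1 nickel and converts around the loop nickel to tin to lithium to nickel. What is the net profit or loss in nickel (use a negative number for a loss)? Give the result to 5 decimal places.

0.07238

1 nickel × 0.7259 = 0.7259 tin
0.7259 tin × 0.9732 = 0.70644588 lithium
0.70644588 lithium × 1.518 = 1.07238484584 nickel
Net change: 1.07238484584 − 1 = 0.07238484584 nickel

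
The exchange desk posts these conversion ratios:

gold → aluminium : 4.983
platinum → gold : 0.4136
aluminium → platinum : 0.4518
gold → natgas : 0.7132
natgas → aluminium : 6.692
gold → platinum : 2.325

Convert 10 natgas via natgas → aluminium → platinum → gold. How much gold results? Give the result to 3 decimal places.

10 natgas × 6.692 = 66.92 aluminium
66.92 aluminium × 0.4518 = 30.234456 platinum
30.234456 platinum × 0.4136 = 12.5049710016 gold

12.505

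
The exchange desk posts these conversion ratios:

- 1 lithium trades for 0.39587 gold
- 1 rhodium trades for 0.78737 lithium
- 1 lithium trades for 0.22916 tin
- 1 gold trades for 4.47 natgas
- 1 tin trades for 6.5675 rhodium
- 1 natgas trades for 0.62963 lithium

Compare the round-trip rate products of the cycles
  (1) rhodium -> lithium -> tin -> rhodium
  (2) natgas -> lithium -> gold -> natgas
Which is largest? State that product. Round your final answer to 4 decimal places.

1.1850

(1) 0.78737 × 0.22916 × 6.5675 = 1.18500
(2) 0.62963 × 0.39587 × 4.47 = 1.11415
Highest is cycle (1) at 1.1850 (>1, arbitrage).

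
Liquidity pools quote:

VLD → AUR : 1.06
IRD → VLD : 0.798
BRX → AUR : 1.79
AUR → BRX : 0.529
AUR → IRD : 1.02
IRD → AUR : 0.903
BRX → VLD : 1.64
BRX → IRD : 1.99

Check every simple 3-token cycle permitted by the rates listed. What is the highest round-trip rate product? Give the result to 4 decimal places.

0.9506

IRD→AUR→BRX→IRD: 0.903 × 0.529 × 1.99 = 0.95060
BRX→VLD→AUR→BRX: 1.64 × 1.06 × 0.529 = 0.91961
IRD→VLD→AUR→IRD: 0.798 × 1.06 × 1.02 = 0.86280
Maximum is IRD→AUR→BRX→IRD at 0.9506; no arbitrage — every cycle loses value.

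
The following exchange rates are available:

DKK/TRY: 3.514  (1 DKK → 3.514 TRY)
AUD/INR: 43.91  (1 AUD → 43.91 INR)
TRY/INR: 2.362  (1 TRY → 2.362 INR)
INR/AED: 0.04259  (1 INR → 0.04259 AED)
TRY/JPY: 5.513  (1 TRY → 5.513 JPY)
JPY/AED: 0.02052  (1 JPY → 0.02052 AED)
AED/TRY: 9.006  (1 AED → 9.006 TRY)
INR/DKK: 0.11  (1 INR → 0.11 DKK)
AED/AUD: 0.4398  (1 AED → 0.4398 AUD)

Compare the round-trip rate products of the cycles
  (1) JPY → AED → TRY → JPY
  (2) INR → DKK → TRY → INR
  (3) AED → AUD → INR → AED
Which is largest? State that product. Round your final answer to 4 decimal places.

1.0188

(1) 0.02052 × 9.006 × 5.513 = 1.01882
(2) 0.11 × 3.514 × 2.362 = 0.91301
(3) 0.4398 × 43.91 × 0.04259 = 0.82248
Highest is cycle (1) at 1.0188 (>1, arbitrage).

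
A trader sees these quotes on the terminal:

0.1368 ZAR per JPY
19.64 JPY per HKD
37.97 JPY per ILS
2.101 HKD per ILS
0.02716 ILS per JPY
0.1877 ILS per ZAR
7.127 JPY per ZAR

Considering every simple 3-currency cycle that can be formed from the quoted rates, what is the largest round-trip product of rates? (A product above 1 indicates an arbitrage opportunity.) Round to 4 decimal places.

ILS→HKD→JPY→ILS: 2.101 × 19.64 × 0.02716 = 1.12072
ILS→JPY→ZAR→ILS: 37.97 × 0.1368 × 0.1877 = 0.97497
Maximum is ILS→HKD→JPY→ILS at 1.1207; arbitrage exists.

1.1207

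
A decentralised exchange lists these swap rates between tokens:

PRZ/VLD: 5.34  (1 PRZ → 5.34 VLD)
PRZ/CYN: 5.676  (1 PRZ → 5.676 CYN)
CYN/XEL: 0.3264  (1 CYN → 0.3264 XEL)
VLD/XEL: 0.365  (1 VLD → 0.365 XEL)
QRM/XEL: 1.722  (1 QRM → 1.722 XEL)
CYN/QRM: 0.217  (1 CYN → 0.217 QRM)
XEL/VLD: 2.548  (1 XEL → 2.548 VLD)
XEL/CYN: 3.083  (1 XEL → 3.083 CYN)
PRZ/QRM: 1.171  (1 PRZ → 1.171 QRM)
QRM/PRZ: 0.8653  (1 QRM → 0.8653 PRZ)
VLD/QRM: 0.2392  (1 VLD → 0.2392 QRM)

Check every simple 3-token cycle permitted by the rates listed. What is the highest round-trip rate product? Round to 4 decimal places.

XEL→CYN→QRM→XEL: 3.083 × 0.217 × 1.722 = 1.15204
VLD→QRM→PRZ→VLD: 0.2392 × 0.8653 × 5.34 = 1.10527
CYN→QRM→PRZ→CYN: 0.217 × 0.8653 × 5.676 = 1.06578
XEL→VLD→QRM→XEL: 2.548 × 0.2392 × 1.722 = 1.04953
Maximum is XEL→CYN→QRM→XEL at 1.1520; arbitrage exists.

1.1520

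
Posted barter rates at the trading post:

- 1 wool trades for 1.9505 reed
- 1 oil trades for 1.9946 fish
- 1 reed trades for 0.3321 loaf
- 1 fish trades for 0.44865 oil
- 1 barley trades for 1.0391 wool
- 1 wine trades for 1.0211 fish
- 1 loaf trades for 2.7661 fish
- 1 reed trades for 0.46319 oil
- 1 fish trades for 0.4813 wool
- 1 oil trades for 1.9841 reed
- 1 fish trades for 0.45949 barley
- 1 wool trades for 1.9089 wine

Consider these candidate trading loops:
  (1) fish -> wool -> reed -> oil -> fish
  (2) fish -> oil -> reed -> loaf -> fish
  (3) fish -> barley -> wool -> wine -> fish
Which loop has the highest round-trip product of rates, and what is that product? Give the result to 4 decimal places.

(1) 0.4813 × 1.9505 × 0.46319 × 1.9946 = 0.86731
(2) 0.44865 × 1.9841 × 0.3321 × 2.7661 = 0.81773
(3) 0.45949 × 1.0391 × 1.9089 × 1.0211 = 0.93065
Highest is cycle (3) at 0.9306 (≤1, no arbitrage).

0.9306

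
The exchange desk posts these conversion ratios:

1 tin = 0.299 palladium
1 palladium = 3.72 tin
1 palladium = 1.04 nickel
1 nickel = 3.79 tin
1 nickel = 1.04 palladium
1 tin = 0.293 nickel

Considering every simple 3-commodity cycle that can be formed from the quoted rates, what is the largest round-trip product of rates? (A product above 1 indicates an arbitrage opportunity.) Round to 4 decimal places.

tin→palladium→nickel→tin: 0.299 × 1.04 × 3.79 = 1.17854
tin→nickel→palladium→tin: 0.293 × 1.04 × 3.72 = 1.13356
Maximum is tin→palladium→nickel→tin at 1.1785; arbitrage exists.

1.1785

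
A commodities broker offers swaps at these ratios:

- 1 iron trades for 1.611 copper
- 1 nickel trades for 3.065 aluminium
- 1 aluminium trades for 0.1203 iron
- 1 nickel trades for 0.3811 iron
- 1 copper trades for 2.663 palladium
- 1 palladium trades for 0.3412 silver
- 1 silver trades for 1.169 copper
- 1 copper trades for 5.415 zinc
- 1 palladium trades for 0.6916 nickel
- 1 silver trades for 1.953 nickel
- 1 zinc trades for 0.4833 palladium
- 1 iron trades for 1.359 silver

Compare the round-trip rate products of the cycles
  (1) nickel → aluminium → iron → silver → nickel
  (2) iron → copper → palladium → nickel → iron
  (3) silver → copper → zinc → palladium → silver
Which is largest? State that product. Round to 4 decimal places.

(1) 3.065 × 0.1203 × 1.359 × 1.953 = 0.97863
(2) 1.611 × 2.663 × 0.6916 × 0.3811 = 1.13073
(3) 1.169 × 5.415 × 0.4833 × 0.3412 = 1.04385
Highest is cycle (2) at 1.1307 (>1, arbitrage).

1.1307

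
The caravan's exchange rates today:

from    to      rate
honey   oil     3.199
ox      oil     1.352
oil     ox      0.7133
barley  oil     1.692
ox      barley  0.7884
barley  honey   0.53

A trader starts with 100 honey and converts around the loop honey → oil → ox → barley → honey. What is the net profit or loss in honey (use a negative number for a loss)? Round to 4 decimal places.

-4.6526

100 honey × 3.199 = 319.9 oil
319.9 oil × 0.7133 = 228.18467 ox
228.18467 ox × 0.7884 = 179.900793828 barley
179.900793828 barley × 0.53 = 95.34742072884 honey
Net change: 95.34742072884 − 100 = -4.65257927116 honey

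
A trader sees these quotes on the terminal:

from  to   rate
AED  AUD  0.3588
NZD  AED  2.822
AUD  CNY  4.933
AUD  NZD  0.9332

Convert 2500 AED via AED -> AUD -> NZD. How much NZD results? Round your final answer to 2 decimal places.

2500 AED × 0.3588 = 897 AUD
897 AUD × 0.9332 = 837.0804 NZD

837.08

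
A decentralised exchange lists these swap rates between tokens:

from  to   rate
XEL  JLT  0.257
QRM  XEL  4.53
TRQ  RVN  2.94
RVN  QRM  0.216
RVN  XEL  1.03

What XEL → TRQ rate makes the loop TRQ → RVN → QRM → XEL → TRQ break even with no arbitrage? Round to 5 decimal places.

0.34762

Known legs of the cycle: 2.94 × 0.216 × 4.53 = 2.8767312
For no arbitrage the full-cycle product must be 1, so the missing rate is 1 / 2.8767312 ≈ 0.3476168.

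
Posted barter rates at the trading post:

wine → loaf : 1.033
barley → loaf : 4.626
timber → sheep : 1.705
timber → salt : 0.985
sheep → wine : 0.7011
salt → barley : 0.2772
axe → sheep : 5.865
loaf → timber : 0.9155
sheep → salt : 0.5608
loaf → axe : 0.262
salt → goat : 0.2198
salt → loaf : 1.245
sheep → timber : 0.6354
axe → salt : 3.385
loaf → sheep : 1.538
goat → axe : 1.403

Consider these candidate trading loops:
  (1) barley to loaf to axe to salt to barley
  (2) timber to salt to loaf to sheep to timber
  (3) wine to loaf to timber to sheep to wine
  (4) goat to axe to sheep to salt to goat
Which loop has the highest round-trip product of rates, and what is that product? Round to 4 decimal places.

1.1984

(1) 4.626 × 0.262 × 3.385 × 0.2772 = 1.13726
(2) 0.985 × 1.245 × 1.538 × 0.6354 = 1.19842
(3) 1.033 × 0.9155 × 1.705 × 0.7011 = 1.13048
(4) 1.403 × 5.865 × 0.5608 × 0.2198 = 1.01429
Highest is cycle (2) at 1.1984 (>1, arbitrage).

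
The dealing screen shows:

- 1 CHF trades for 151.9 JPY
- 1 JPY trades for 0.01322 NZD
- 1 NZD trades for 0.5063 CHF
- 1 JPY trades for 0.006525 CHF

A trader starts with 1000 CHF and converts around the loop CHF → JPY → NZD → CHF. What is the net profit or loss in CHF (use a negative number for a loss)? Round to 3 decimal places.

16.710

1000 CHF × 151.9 = 151900 JPY
151900 JPY × 0.01322 = 2008.118 NZD
2008.118 NZD × 0.5063 = 1016.7101434 CHF
Net change: 1016.7101434 − 1000 = 16.7101434 CHF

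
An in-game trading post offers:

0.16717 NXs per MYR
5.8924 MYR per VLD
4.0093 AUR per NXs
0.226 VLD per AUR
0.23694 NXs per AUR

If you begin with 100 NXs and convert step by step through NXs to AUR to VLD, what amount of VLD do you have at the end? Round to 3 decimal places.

100 NXs × 4.0093 = 400.93 AUR
400.93 AUR × 0.226 = 90.61018 VLD

90.610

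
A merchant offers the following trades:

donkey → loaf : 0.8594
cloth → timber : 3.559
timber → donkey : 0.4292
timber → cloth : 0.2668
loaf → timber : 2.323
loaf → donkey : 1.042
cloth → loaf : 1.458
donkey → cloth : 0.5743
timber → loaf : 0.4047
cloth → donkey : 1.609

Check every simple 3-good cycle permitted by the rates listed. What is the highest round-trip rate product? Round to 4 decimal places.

cloth→loaf→timber→cloth: 1.458 × 2.323 × 0.2668 = 0.90363
donkey→cloth→timber→donkey: 0.5743 × 3.559 × 0.4292 = 0.87726
donkey→cloth→loaf→donkey: 0.5743 × 1.458 × 1.042 = 0.87250
donkey→loaf→timber→donkey: 0.8594 × 2.323 × 0.4292 = 0.85685
Maximum is cloth→loaf→timber→cloth at 0.9036; no arbitrage — every cycle loses value.

0.9036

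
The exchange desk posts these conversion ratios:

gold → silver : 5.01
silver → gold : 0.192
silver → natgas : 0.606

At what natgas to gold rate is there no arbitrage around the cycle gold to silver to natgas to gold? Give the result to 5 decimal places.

0.32937

Known legs of the cycle: 5.01 × 0.606 = 3.03606
For no arbitrage the full-cycle product must be 1, so the missing rate is 1 / 3.03606 ≈ 0.3293743.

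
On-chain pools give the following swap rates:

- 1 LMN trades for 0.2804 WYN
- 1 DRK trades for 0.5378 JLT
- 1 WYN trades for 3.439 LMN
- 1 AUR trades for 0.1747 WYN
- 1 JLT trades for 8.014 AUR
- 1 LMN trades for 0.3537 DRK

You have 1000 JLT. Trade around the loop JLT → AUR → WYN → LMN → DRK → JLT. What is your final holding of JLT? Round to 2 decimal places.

915.86

1000 JLT × 8.014 = 8014 AUR
8014 AUR × 0.1747 = 1400.0458 WYN
1400.0458 WYN × 3.439 = 4814.7575062 LMN
4814.7575062 LMN × 0.3537 = 1702.97972994294 DRK
1702.97972994294 DRK × 0.5378 = 915.862498763313132 JLT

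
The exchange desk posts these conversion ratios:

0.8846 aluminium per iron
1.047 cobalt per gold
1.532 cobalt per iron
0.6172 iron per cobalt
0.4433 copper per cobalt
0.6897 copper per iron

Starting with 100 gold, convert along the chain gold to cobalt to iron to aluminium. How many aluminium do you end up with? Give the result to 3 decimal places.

57.164

100 gold × 1.047 = 104.7 cobalt
104.7 cobalt × 0.6172 = 64.62084 iron
64.62084 iron × 0.8846 = 57.163595064 aluminium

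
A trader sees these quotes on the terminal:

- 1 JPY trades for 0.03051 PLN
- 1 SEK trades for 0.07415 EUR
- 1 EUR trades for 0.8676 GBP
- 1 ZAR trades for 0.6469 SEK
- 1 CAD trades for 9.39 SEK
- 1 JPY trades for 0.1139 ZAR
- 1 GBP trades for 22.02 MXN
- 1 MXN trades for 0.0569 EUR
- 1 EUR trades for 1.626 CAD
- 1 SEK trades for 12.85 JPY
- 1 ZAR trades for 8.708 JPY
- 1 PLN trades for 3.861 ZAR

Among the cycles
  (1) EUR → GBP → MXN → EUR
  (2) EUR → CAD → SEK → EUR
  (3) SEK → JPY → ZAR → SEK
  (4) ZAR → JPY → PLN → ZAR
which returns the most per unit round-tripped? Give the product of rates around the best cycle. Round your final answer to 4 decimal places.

1.1321

(1) 0.8676 × 22.02 × 0.0569 = 1.08705
(2) 1.626 × 9.39 × 0.07415 = 1.13213
(3) 12.85 × 0.1139 × 0.6469 = 0.94681
(4) 8.708 × 0.03051 × 3.861 = 1.02579
Highest is cycle (2) at 1.1321 (>1, arbitrage).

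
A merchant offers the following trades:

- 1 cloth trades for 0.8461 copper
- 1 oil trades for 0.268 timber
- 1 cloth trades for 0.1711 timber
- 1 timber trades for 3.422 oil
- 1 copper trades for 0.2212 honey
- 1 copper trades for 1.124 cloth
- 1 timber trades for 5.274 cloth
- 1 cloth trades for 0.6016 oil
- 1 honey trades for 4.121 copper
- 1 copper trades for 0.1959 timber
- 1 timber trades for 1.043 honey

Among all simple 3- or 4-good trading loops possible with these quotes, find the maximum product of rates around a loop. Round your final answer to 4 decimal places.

copper→timber→cloth→copper: 0.1959 × 5.274 × 0.8461 = 0.87417
oil→timber→cloth→oil: 0.268 × 5.274 × 0.6016 = 0.85032
copper→timber→honey→copper: 0.1959 × 1.043 × 4.121 = 0.84202
copper→cloth→timber→honey→copper: 1.124 × 0.1711 × 1.043 × 4.121 = 0.82661
Maximum is copper→timber→cloth→copper at 0.8742; no arbitrage — every cycle loses value.

0.8742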